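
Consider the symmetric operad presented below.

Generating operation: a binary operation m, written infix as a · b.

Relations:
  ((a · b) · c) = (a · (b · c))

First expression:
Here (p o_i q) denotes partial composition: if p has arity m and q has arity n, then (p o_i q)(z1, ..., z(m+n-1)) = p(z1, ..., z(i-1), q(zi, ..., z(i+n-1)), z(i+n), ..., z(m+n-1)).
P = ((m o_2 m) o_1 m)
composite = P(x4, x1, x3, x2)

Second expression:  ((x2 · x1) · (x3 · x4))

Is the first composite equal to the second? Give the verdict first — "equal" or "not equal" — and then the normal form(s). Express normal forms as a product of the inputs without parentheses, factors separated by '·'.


Normal form of the first expression: x4 · x1 · x3 · x2
Normal form of the second expression: x2 · x1 · x3 · x4
The normal forms differ: not equal.

not equal; the first gives x4 · x1 · x3 · x2 and the second x2 · x1 · x3 · x4


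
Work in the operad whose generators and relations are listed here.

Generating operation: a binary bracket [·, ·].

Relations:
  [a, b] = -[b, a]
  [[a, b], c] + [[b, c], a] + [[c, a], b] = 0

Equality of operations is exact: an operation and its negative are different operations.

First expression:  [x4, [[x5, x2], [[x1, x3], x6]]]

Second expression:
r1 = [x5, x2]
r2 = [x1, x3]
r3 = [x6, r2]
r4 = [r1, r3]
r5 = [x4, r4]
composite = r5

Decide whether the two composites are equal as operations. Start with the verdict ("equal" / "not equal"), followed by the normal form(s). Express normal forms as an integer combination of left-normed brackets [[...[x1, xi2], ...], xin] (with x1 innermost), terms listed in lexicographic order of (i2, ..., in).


not equal; the first gives -[[[[[x1, x3], x6], x2], x5], x4] + [[[[[x1, x3], x6], x5], x2], x4] and the second [[[[[x1, x3], x6], x2], x5], x4] - [[[[[x1, x3], x6], x5], x2], x4]

The first composite normalizes to -[[[[[x1, x3], x6], x2], x5], x4] + [[[[[x1, x3], x6], x5], x2], x4]
The second composite normalizes to [[[[[x1, x3], x6], x2], x5], x4] - [[[[[x1, x3], x6], x5], x2], x4]
Different reductions; not equal.


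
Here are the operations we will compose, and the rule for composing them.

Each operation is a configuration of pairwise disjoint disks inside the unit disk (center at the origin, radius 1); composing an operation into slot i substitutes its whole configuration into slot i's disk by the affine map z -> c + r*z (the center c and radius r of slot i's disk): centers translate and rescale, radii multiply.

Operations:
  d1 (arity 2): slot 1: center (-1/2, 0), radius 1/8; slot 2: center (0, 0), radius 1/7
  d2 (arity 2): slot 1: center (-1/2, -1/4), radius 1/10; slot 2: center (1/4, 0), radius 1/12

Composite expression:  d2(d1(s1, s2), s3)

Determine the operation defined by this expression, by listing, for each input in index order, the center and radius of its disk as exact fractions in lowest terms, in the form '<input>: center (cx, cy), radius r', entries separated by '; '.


s1: center (-11/20, -1/4), radius 1/80; s2: center (-1/2, -1/4), radius 1/70; s3: center (1/4, 0), radius 1/12

Affine substitution under d2: radii multiply and s-centers shift.
tracing s1 down its 2-map path: center (-11/20, -1/4), radius 1/80
tracing s2 down its 2-map path: center (-1/2, -1/4), radius 1/70
tracing s3 down its 1-map path: center (1/4, 0), radius 1/12


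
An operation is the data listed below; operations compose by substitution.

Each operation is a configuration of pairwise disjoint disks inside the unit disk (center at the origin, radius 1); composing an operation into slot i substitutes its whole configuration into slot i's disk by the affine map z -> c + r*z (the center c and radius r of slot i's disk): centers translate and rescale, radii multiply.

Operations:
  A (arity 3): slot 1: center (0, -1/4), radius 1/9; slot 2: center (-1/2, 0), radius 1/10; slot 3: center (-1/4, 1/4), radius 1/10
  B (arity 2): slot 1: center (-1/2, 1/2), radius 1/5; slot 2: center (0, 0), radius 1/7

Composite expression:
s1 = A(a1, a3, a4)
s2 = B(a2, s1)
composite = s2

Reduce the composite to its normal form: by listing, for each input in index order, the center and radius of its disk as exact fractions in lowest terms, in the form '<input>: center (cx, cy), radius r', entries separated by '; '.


a1: center (0, -1/28), radius 1/63; a2: center (-1/2, 1/2), radius 1/5; a3: center (-1/14, 0), radius 1/70; a4: center (-1/28, 1/28), radius 1/70

Only the slot chain above each a matters under B; compose those maps.
tracing a2 down its 1-map path: center (-1/2, 1/2), radius 1/5
tracing a1 down its 2-map path: center (0, -1/28), radius 1/63
tracing a3 down its 2-map path: center (-1/14, 0), radius 1/70
tracing a4 down its 2-map path: center (-1/28, 1/28), radius 1/70


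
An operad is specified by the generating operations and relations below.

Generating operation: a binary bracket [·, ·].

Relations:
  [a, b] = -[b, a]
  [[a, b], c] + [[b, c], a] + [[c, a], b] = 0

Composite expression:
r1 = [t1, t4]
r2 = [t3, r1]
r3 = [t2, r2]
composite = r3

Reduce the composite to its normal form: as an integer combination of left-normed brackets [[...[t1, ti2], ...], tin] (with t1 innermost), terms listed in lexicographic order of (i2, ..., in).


[[[t1, t4], t3], t2]

In the tensor algebra, words opening t1 carry the t1-anchored form.
Composite bracket: [t2, [t3, [t1, t4]]]
Full expansion: 8 signed words from ab - ba (2^3 = 8).
Coefficients come from the t1-initial words:
  sign of t1t4t3t2 is +1, so it contributes +[[[t1, t4], t3], t2]


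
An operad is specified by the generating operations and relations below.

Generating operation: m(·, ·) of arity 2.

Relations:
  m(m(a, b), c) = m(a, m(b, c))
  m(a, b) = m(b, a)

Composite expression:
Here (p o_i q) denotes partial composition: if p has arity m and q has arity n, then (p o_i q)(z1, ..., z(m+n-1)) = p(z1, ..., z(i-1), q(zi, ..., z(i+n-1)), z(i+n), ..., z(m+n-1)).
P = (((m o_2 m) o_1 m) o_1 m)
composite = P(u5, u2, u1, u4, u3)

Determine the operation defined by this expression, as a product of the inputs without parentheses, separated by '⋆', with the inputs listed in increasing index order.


With m associative and commutative, the u-input set is all that matters.
m(u5, u2) flattens to u5 ⋆ u2
m(m(u5, u2), u1) flattens to u5 ⋆ u2 ⋆ u1
m(u4, u3) flattens to u4 ⋆ u3
m(m(m(u5, u2), u1), m(u4, u3)) flattens to u5 ⋆ u2 ⋆ u1 ⋆ u4 ⋆ u3
commutativity sorts the factors: u1 ⋆ u2 ⋆ u3 ⋆ u4 ⋆ u5

u1 ⋆ u2 ⋆ u3 ⋆ u4 ⋆ u5


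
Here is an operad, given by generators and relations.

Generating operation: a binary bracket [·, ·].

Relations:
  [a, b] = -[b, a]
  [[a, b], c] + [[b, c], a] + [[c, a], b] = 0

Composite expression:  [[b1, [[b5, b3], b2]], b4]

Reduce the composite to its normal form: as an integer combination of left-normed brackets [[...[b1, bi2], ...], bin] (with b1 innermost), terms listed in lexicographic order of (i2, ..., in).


[[[[b1, b2], b3], b5], b4] - [[[[b1, b2], b5], b3], b4] - [[[[b1, b3], b5], b2], b4] + [[[[b1, b5], b3], b2], b4]

Antisymmetry and Jacobi reduce to b1-anchored left-normed brackets.
Composite bracket: [[b1, [[b5, b3], b2]], b4]
Under [a, b] = ab - ba we get 16 signed associative words (2^4 = 16).
Coefficients come from the b1-initial words:
  the word b1b2b3b5b4 carries sign +1 and contributes +[[[[b1, b2], b3], b5], b4]
  the word b1b2b5b3b4 carries sign -1 and contributes -[[[[b1, b2], b5], b3], b4]
  the word b1b3b5b2b4 carries sign -1 and contributes -[[[[b1, b3], b5], b2], b4]
  the word b1b5b3b2b4 carries sign +1 and contributes +[[[[b1, b5], b3], b2], b4]


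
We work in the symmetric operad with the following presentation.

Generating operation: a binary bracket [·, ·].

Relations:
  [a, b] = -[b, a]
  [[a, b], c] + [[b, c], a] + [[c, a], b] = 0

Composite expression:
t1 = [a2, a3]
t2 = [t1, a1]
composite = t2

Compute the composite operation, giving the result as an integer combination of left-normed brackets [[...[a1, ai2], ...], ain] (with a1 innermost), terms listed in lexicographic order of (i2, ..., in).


-[[a1, a2], a3] + [[a1, a3], a2]

Antisymmetry and Jacobi reduce to a1-anchored left-normed brackets.
Composite bracket: [[a2, a3], a1]
Expanding via [a, b] = ab - ba: 4 signed words (2^2 = 4).
Words beginning with a1 determine it all:
  the word a1a2a3 carries sign -1 and contributes -[[a1, a2], a3]
  the word a1a3a2 carries sign +1 and contributes +[[a1, a3], a2]


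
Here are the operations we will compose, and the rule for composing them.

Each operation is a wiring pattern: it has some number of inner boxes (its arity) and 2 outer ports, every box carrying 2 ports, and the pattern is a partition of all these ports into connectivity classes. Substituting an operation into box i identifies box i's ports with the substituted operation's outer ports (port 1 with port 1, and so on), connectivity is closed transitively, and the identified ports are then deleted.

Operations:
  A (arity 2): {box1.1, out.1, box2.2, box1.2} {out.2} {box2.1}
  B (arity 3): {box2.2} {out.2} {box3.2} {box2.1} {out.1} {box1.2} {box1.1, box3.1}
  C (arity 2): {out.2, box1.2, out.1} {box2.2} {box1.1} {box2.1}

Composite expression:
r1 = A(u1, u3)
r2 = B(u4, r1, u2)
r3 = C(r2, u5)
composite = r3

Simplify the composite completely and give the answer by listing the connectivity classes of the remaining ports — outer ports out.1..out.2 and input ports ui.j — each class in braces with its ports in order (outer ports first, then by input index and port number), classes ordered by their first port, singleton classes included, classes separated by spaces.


Connectivity passes through glued C-boundaries; trace each wire chain.
through A, on inputs (u1, u3): {out.1, u1.1, u1.2, u3.2} {out.2} {u3.1} (out.j = stage outer ports)
through B, on inputs (u4, u1, u3, u2): {out.1} {out.2} {u1.1, u1.2, u3.2} {u2.1, u4.1} {u2.2} {u3.1} {u4.2} (out.j = stage outer ports)
through C, on inputs (u4, u1, u3, u2, u5): {out.1, out.2} {u1.1, u1.2, u3.2} {u2.1, u4.1} {u2.2} {u3.1} {u4.2} {u5.1} {u5.2} (out.j = stage outer ports)

{out.1, out.2} {u1.1, u1.2, u3.2} {u2.1, u4.1} {u2.2} {u3.1} {u4.2} {u5.1} {u5.2}


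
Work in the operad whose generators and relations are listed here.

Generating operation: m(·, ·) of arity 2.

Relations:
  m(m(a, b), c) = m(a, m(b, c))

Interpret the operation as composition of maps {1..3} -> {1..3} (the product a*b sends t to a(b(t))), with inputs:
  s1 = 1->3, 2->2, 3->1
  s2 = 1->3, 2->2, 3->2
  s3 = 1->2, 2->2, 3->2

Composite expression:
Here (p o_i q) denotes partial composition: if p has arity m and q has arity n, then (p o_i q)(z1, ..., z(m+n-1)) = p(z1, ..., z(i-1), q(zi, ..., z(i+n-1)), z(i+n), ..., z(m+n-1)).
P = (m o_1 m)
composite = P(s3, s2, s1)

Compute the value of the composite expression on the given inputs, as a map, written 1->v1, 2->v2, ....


1->2, 2->2, 3->2

m(s3, s2) = 1->2, 2->2, 3->2
m(m(s3, s2), s1) = 1->2, 2->2, 3->2


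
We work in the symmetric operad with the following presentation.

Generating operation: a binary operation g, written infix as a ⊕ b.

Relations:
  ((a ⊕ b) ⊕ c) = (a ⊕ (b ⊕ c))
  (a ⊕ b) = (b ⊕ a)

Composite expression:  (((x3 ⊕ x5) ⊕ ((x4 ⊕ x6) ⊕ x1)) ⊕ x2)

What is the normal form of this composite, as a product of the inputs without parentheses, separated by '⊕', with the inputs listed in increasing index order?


With g associative and commutative, the x-input set is all that matters.
(x3 ⊕ x5) spells out as x3 ⊕ x5
(x4 ⊕ x6) spells out as x4 ⊕ x6
((x4 ⊕ x6) ⊕ x1) spells out as x4 ⊕ x6 ⊕ x1
((x3 ⊕ x5) ⊕ ((x4 ⊕ x6) ⊕ x1)) spells out as x3 ⊕ x5 ⊕ x4 ⊕ x6 ⊕ x1
(((x3 ⊕ x5) ⊕ ((x4 ⊕ x6) ⊕ x1)) ⊕ x2) spells out as x3 ⊕ x5 ⊕ x4 ⊕ x6 ⊕ x1 ⊕ x2
commutativity sorts the factors: x1 ⊕ x2 ⊕ x3 ⊕ x4 ⊕ x5 ⊕ x6

x1 ⊕ x2 ⊕ x3 ⊕ x4 ⊕ x5 ⊕ x6


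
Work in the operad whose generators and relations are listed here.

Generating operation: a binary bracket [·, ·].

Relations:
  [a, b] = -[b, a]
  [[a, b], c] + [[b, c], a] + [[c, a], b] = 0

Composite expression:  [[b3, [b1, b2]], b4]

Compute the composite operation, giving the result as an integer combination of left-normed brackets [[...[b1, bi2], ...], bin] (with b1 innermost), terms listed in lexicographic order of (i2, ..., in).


Skip Jacobi rewriting: expand, keep b1-initial words, read off terms.
Composite bracket: [[b3, [b1, b2]], b4]
Applying ab - ba throughout gives 8 signed words (2^3 = 8).
Keep just the words that open with b1:
  b1b2b3b4 (sign -1) contributes -[[[b1, b2], b3], b4]

-[[[b1, b2], b3], b4]


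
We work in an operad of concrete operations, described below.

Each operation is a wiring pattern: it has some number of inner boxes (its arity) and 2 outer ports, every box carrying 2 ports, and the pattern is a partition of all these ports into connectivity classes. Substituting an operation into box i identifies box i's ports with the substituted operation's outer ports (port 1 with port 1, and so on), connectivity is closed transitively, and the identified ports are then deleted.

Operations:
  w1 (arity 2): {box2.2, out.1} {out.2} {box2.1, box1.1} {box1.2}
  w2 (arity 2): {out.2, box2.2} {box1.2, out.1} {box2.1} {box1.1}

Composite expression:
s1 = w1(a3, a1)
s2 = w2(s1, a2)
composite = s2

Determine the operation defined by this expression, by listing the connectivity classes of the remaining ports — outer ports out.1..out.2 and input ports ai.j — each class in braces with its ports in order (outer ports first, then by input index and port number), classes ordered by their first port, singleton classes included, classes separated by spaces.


{out.1} {out.2, a2.2} {a1.1, a3.1} {a1.2} {a2.1} {a3.2}

Two ports join when wires chain via w2-identified ports.
stage w1: inputs (a3, a1), connectivity {out.1, a1.2} {out.2} {a1.1, a3.1} {a3.2}, out.j its boundary
stage w2: inputs (a3, a1, a2), connectivity {out.1} {out.2, a2.2} {a1.1, a3.1} {a1.2} {a2.1} {a3.2}, out.j its boundary


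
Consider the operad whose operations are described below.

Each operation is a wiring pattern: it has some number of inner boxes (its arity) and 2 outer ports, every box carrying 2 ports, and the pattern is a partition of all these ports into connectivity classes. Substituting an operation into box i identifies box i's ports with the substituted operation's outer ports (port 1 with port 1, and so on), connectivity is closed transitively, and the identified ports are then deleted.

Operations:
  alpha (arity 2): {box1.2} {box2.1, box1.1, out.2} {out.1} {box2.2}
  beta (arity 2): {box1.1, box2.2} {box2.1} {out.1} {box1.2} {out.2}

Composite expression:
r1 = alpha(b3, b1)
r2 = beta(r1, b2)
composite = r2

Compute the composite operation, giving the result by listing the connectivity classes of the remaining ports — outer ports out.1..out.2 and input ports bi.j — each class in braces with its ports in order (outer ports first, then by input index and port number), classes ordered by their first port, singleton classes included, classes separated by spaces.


Treat the ports identified at beta as solder joints: merge, then drop.
after alpha, the pattern on (b3, b1) reads {out.1} {out.2, b1.1, b3.1} {b1.2} {b3.2} (out.j = its outer ports)
after beta, the pattern on (b3, b1, b2) reads {out.1} {out.2} {b1.1, b3.1} {b1.2} {b2.1} {b2.2} {b3.2} (out.j = its outer ports)

{out.1} {out.2} {b1.1, b3.1} {b1.2} {b2.1} {b2.2} {b3.2}


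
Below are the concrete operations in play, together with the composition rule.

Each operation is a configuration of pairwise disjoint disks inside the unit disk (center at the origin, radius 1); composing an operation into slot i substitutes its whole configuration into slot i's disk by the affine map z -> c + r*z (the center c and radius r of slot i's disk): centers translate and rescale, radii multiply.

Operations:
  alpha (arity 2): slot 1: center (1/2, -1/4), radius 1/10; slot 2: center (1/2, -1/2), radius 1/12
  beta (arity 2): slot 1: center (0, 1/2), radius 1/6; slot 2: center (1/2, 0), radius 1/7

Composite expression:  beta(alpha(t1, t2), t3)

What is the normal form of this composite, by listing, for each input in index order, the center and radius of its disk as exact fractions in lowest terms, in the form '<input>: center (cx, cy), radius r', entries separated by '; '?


t1: center (1/12, 11/24), radius 1/60; t2: center (1/12, 5/12), radius 1/72; t3: center (1/2, 0), radius 1/7

Each t-disk chains the slot maps above it in beta; radii multiply.
t1 passes through 2 substitutions, ending at center (1/12, 11/24), radius 1/60
t2 passes through 2 substitutions, ending at center (1/12, 5/12), radius 1/72
t3 passes through 1 substitution, ending at center (1/2, 0), radius 1/7


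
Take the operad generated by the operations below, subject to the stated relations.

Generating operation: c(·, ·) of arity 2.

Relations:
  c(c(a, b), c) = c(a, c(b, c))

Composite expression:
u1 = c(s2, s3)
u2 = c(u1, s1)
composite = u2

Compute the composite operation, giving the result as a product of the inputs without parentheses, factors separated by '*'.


s2 * s3 * s1

Every regrouping of c is equal, so read the s-inputs in written order.
c(s2, s3) reduces to s2 * s3
c(c(s2, s3), s1) reduces to s2 * s3 * s1


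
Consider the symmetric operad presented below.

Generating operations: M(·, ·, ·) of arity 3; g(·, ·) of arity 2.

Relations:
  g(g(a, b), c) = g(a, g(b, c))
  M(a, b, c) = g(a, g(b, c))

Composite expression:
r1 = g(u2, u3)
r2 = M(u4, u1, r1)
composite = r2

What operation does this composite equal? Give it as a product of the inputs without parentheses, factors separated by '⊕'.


u4 ⊕ u1 ⊕ u2 ⊕ u3

Key point: M is associative — brackets drop, the u-order remains.
g(u2, u3) flattens to u2 ⊕ u3
M(u4, u1, g(u2, u3)) flattens to u4 ⊕ u1 ⊕ u2 ⊕ u3


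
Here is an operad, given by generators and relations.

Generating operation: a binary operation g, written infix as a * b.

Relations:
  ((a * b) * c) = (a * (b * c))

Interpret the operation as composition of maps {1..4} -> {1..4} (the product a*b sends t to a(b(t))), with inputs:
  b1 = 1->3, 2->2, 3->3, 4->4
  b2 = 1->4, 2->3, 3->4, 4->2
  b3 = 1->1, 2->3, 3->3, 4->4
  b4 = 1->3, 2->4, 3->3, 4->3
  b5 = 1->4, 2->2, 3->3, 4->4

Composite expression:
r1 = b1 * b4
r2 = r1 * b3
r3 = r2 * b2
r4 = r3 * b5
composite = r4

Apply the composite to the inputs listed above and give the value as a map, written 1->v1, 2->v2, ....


1->3, 2->3, 3->3, 4->3

(b1 * b4) = 1->3, 2->4, 3->3, 4->3
((b1 * b4) * b3) = 1->3, 2->3, 3->3, 4->3
(((b1 * b4) * b3) * b2) = 1->3, 2->3, 3->3, 4->3
((((b1 * b4) * b3) * b2) * b5) = 1->3, 2->3, 3->3, 4->3


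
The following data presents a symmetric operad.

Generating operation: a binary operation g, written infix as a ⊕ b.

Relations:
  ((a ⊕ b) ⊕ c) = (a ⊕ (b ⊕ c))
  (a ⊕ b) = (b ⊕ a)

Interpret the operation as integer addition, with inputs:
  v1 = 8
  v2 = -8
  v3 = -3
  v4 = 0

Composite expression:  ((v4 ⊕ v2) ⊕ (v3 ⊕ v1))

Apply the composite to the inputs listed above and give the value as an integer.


-3

(v4 ⊕ v2) = -8
(v3 ⊕ v1) = 5
((v4 ⊕ v2) ⊕ (v3 ⊕ v1)) = -3


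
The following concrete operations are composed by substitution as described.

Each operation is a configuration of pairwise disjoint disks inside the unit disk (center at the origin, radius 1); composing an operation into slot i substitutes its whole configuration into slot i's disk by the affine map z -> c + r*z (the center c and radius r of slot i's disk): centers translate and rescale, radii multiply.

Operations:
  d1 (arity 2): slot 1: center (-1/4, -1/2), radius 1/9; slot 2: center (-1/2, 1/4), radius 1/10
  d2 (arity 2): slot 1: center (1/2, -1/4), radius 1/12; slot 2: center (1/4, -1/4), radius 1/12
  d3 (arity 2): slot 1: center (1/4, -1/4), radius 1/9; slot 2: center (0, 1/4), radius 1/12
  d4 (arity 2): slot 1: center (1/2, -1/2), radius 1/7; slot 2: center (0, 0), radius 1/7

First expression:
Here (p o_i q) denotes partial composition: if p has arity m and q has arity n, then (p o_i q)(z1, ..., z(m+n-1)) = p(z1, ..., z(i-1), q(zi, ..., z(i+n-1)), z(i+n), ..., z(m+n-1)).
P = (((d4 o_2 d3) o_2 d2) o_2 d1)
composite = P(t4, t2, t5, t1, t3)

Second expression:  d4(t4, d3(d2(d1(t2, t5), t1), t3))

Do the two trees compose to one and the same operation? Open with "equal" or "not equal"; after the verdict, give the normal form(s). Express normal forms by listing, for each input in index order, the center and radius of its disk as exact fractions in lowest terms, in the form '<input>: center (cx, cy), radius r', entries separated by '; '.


equal: each reduces to t1: center (5/126, -5/126), radius 1/756; t2: center (131/3024, -61/1512), radius 1/6804; t3: center (0, 1/28), radius 1/84; t4: center (1/2, -1/2), radius 1/7; t5: center (65/1512, -17/432), radius 1/7560

The first expression reduces to t1: center (5/126, -5/126), radius 1/756; t2: center (131/3024, -61/1512), radius 1/6804; t3: center (0, 1/28), radius 1/84; t4: center (1/2, -1/2), radius 1/7; t5: center (65/1512, -17/432), radius 1/7560
The second expression reduces to t1: center (5/126, -5/126), radius 1/756; t2: center (131/3024, -61/1512), radius 1/6804; t3: center (0, 1/28), radius 1/84; t4: center (1/2, -1/2), radius 1/7; t5: center (65/1512, -17/432), radius 1/7560
The forms coincide; equal.


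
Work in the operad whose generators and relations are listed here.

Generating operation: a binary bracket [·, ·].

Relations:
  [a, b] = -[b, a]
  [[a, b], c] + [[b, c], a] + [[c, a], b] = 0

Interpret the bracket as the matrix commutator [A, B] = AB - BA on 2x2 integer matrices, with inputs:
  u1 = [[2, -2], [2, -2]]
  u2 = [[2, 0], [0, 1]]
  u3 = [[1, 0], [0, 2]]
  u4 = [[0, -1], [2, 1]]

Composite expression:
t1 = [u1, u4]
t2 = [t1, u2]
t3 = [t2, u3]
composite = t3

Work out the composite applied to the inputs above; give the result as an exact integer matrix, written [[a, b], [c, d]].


[[0, 6], [10, 0]]

[u1, u4] = [[-2, -6], [-10, 2]]
[[u1, u4], u2] = [[0, 6], [-10, 0]]
[[[u1, u4], u2], u3] = [[0, 6], [10, 0]]


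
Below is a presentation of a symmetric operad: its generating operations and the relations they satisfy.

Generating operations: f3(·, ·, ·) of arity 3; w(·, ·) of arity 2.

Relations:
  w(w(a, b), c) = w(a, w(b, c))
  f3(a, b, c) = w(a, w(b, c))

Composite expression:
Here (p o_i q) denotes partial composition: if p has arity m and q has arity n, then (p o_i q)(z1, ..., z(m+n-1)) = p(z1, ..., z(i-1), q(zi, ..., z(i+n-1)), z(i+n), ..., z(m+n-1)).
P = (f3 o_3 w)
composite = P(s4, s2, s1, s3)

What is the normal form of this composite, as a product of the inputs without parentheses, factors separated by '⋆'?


All parenthesizations of f3 agree; list the s-inputs left to right.
w(s1, s3) flattens to s1 ⋆ s3
f3(s4, s2, w(s1, s3)) flattens to s4 ⋆ s2 ⋆ s1 ⋆ s3

s4 ⋆ s2 ⋆ s1 ⋆ s3


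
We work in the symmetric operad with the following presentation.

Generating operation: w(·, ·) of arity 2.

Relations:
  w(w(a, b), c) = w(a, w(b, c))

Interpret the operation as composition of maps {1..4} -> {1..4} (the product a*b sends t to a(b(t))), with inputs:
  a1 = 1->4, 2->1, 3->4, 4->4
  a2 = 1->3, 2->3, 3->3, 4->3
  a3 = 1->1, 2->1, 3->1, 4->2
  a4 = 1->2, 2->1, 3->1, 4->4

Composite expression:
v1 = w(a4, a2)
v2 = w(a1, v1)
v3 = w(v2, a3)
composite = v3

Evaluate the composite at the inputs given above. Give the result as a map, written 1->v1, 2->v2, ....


1->4, 2->4, 3->4, 4->4

w(a4, a2) = 1->1, 2->1, 3->1, 4->1
w(a1, w(a4, a2)) = 1->4, 2->4, 3->4, 4->4
w(w(a1, w(a4, a2)), a3) = 1->4, 2->4, 3->4, 4->4


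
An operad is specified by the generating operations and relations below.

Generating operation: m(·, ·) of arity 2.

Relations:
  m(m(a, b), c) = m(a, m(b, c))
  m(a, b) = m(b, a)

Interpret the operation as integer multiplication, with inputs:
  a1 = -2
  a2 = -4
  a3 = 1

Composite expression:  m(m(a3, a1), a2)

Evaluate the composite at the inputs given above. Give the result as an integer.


8


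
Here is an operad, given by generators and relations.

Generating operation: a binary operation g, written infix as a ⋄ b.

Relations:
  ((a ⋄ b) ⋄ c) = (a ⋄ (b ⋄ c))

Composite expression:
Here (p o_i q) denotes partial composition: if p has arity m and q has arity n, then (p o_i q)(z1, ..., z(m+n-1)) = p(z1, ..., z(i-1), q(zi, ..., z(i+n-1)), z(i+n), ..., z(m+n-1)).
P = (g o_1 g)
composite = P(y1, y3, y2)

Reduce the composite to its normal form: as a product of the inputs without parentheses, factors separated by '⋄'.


The g-tree's shape is irrelevant; the y-reading-order decides.
(y1 ⋄ y3) unparenthesizes to y1 ⋄ y3
((y1 ⋄ y3) ⋄ y2) unparenthesizes to y1 ⋄ y3 ⋄ y2

y1 ⋄ y3 ⋄ y2


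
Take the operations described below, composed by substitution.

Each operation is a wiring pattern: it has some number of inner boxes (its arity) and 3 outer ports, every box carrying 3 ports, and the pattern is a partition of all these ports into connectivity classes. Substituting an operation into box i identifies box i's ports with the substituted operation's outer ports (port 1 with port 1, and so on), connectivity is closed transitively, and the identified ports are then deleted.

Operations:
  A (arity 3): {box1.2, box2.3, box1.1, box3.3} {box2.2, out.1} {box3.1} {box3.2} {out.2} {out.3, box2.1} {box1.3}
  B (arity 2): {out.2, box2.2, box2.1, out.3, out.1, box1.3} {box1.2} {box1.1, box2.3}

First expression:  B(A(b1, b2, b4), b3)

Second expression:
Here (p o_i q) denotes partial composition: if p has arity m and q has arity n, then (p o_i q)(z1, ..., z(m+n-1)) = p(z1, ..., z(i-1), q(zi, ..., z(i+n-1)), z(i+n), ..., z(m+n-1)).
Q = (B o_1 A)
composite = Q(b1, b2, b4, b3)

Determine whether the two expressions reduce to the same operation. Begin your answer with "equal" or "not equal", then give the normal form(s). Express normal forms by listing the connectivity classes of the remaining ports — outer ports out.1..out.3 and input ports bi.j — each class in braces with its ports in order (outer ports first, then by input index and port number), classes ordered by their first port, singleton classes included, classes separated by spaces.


equal; the common form is {out.1, out.2, out.3, b2.1, b3.1, b3.2} {b1.1, b1.2, b2.3, b4.3} {b1.3} {b2.2, b3.3} {b4.1} {b4.2}

Normal form of the first expression: {out.1, out.2, out.3, b2.1, b3.1, b3.2} {b1.1, b1.2, b2.3, b4.3} {b1.3} {b2.2, b3.3} {b4.1} {b4.2}
Normal form of the second expression: {out.1, out.2, out.3, b2.1, b3.1, b3.2} {b1.1, b1.2, b2.3, b4.3} {b1.3} {b2.2, b3.3} {b4.1} {b4.2}
Same normal form: equal.


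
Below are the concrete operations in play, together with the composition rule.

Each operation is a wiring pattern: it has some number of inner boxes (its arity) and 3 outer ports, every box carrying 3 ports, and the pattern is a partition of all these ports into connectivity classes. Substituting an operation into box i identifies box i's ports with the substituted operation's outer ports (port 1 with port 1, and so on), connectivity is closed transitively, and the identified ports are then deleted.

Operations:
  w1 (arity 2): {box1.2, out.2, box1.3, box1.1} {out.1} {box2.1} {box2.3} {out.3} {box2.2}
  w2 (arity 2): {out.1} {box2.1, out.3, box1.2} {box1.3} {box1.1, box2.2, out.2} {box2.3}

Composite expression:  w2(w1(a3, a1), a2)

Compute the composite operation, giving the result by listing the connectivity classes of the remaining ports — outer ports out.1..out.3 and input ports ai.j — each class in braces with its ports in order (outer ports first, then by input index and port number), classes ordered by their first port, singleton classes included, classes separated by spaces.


{out.1} {out.2, a2.2} {out.3, a2.1, a3.1, a3.2, a3.3} {a1.1} {a1.2} {a1.3} {a2.3}

Treat the ports identified at w2 as solder joints: merge, then drop.
composing w1 on (a3, a1), with out.j its own outer ports: {out.1} {out.2, a3.1, a3.2, a3.3} {out.3} {a1.1} {a1.2} {a1.3}
composing w2 on (a3, a1, a2), with out.j its own outer ports: {out.1} {out.2, a2.2} {out.3, a2.1, a3.1, a3.2, a3.3} {a1.1} {a1.2} {a1.3} {a2.3}


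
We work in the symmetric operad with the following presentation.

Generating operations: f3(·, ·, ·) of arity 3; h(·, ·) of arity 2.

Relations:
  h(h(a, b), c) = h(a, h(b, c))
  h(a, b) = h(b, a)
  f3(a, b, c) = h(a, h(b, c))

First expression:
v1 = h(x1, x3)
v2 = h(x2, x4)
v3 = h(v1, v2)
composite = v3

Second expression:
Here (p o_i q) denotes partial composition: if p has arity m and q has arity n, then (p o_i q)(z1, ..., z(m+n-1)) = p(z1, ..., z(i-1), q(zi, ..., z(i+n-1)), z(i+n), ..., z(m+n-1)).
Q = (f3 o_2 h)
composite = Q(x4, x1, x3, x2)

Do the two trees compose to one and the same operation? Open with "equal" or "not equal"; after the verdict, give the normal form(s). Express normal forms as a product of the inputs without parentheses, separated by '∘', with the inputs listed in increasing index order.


equal: each reduces to x1 ∘ x2 ∘ x3 ∘ x4

The first composite normalizes to x1 ∘ x2 ∘ x3 ∘ x4
The second composite normalizes to x1 ∘ x2 ∘ x3 ∘ x4
Same normal form: equal.


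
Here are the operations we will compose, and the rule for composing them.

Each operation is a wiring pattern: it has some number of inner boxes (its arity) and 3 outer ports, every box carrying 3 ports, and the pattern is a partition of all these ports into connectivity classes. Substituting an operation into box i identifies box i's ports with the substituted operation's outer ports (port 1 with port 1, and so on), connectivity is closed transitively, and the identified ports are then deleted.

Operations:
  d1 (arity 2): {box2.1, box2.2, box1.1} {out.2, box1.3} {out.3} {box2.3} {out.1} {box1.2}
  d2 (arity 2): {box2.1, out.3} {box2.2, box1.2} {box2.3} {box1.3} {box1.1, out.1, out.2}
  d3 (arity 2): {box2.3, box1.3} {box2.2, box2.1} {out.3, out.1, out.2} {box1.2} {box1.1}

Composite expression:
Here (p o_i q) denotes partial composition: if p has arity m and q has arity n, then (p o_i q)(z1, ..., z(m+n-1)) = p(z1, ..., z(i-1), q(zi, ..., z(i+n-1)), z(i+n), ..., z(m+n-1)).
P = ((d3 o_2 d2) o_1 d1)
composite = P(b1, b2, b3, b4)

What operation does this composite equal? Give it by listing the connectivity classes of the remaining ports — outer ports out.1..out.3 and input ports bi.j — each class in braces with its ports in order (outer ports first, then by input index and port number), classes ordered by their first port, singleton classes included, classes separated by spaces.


{out.1, out.2, out.3} {b1.1, b2.1, b2.2} {b1.2} {b1.3} {b2.3} {b3.1} {b3.2, b4.2} {b3.3} {b4.1} {b4.3}

Connectivity passes through glued d3-boundaries; trace each wire chain.
d1 over (b1, b2) gives {out.1} {out.2, b1.3} {out.3} {b1.1, b2.1, b2.2} {b1.2} {b2.3}, out.j being that stage's outer ports
d2 over (b3, b4) gives {out.1, out.2, b3.1} {out.3, b4.1} {b3.2, b4.2} {b3.3} {b4.3}, out.j being that stage's outer ports
d3 over (b1, b2, b3, b4) gives {out.1, out.2, out.3} {b1.1, b2.1, b2.2} {b1.2} {b1.3} {b2.3} {b3.1} {b3.2, b4.2} {b3.3} {b4.1} {b4.3}, out.j being that stage's outer ports


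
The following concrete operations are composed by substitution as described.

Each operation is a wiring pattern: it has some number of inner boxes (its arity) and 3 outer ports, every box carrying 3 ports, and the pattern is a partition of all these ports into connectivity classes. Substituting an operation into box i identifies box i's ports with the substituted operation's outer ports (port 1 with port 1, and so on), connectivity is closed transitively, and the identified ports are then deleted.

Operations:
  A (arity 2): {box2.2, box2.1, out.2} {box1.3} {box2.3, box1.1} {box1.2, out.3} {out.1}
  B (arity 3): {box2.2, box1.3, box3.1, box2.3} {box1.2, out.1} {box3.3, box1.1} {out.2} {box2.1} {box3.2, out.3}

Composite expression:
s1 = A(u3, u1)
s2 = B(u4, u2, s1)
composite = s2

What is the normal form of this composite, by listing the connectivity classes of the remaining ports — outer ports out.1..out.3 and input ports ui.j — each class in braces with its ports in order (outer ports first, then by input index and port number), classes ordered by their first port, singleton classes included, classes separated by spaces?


After gluing at B, chains via deleted ports link the u-ports.
A over (u3, u1) gives {out.1} {out.2, u1.1, u1.2} {out.3, u3.2} {u1.3, u3.1} {u3.3}, out.j being that stage's outer ports
B over (u4, u2, u3, u1) gives {out.1, u4.2} {out.2} {out.3, u1.1, u1.2} {u1.3, u3.1} {u2.1} {u2.2, u2.3, u4.3} {u3.2, u4.1} {u3.3}, out.j being that stage's outer ports

{out.1, u4.2} {out.2} {out.3, u1.1, u1.2} {u1.3, u3.1} {u2.1} {u2.2, u2.3, u4.3} {u3.2, u4.1} {u3.3}


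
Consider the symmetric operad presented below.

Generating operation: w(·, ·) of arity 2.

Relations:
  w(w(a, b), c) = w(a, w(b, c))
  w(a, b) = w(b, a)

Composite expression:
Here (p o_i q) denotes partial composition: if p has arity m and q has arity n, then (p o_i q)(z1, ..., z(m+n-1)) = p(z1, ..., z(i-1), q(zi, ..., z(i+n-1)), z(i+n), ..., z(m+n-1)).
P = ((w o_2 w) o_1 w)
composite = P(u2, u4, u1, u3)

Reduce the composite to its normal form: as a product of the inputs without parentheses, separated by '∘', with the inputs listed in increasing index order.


u1 ∘ u2 ∘ u3 ∘ u4


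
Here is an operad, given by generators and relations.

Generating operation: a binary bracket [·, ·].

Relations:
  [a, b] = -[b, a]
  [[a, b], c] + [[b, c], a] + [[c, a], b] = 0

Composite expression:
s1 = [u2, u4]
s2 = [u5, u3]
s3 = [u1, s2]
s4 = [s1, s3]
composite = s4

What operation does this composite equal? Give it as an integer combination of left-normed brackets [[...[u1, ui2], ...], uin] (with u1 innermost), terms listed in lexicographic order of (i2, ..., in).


A multilinear Lie element is pinned by u1-initial words (u1 innermost).
Composite bracket: [[u2, u4], [u1, [u5, u3]]]
Expanding via [a, b] = ab - ba: 16 signed words (2^4 = 16).
The u1-initial words carry the normal form:
  from u1u3u5u2u4, sign +1: term +[[[[u1, u3], u5], u2], u4]
  from u1u3u5u4u2, sign -1: term -[[[[u1, u3], u5], u4], u2]
  from u1u5u3u2u4, sign -1: term -[[[[u1, u5], u3], u2], u4]
  from u1u5u3u4u2, sign +1: term +[[[[u1, u5], u3], u4], u2]

[[[[u1, u3], u5], u2], u4] - [[[[u1, u3], u5], u4], u2] - [[[[u1, u5], u3], u2], u4] + [[[[u1, u5], u3], u4], u2]


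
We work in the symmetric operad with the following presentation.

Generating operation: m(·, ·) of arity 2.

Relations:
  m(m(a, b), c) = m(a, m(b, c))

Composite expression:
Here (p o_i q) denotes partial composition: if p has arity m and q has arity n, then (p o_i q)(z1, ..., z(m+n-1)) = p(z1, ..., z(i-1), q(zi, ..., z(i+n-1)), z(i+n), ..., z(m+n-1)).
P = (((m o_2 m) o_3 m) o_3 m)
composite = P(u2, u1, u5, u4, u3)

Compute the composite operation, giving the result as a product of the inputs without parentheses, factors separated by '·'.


u2 · u1 · u5 · u4 · u3

Every regrouping of m is equal, so read the u-inputs in written order.
m(u5, u4) spells out as u5 · u4
m(m(u5, u4), u3) spells out as u5 · u4 · u3
m(u1, m(m(u5, u4), u3)) spells out as u1 · u5 · u4 · u3
m(u2, m(u1, m(m(u5, u4), u3))) spells out as u2 · u1 · u5 · u4 · u3


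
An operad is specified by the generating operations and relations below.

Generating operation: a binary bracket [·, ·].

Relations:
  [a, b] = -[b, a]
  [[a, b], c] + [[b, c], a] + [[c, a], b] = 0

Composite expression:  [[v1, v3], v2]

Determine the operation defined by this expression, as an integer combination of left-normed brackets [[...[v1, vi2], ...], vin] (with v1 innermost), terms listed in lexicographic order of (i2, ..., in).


[[v1, v3], v2]

In the tensor algebra, words opening v1 carry the v1-anchored form.
Composite bracket: [[v1, v3], v2]
Each bracket splits as ab - ba, giving 4 signed words (2^2 = 4).
Words beginning with v1 determine it all:
  v1v3v2 (sign +1) contributes +[[v1, v3], v2]


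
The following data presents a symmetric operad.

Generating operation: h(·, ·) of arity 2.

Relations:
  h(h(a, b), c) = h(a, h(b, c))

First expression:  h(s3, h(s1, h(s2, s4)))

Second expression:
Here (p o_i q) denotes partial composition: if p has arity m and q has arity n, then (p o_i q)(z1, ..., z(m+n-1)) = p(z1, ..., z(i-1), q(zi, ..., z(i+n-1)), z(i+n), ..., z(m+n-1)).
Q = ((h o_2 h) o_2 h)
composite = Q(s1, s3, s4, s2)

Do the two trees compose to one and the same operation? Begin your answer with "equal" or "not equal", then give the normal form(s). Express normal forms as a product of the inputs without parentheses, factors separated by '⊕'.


not equal — first s3 ⊕ s1 ⊕ s2 ⊕ s4, second s1 ⊕ s3 ⊕ s4 ⊕ s2

In normal form, the first expression is s3 ⊕ s1 ⊕ s2 ⊕ s4
In normal form, the second expression is s1 ⊕ s3 ⊕ s4 ⊕ s2
The forms do not match — not equal.


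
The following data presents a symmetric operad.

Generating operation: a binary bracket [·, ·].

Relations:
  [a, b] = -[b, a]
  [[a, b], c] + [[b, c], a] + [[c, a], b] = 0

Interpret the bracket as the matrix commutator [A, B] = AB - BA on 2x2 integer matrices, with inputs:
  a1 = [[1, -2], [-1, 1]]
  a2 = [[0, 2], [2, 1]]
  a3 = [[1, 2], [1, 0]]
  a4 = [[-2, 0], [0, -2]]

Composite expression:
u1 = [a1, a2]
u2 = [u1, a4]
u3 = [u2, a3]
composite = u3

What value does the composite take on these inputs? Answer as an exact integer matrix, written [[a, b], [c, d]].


[a1, a2] = [[-2, -2], [1, 2]]
[[a1, a2], a4] = [[0, 0], [0, 0]]
[[[a1, a2], a4], a3] = [[0, 0], [0, 0]]

[[0, 0], [0, 0]]


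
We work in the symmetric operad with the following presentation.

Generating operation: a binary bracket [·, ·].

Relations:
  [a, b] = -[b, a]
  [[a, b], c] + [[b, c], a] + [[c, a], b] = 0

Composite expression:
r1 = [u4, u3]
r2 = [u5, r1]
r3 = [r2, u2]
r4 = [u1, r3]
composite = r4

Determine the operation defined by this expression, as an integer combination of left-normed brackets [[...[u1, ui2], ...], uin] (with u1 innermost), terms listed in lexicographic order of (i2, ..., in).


A multilinear Lie element is pinned by u1-initial words (u1 innermost).
Composite bracket: [u1, [[u5, [u4, u3]], u2]]
Under [a, b] = ab - ba we get 16 signed associative words (2^4 = 16).
Words beginning with u1 determine it all:
  the word u1u2u3u4u5 carries sign -1 and contributes -[[[[u1, u2], u3], u4], u5]
  the word u1u2u4u3u5 carries sign +1 and contributes +[[[[u1, u2], u4], u3], u5]
  the word u1u2u5u3u4 carries sign +1 and contributes +[[[[u1, u2], u5], u3], u4]
  the word u1u2u5u4u3 carries sign -1 and contributes -[[[[u1, u2], u5], u4], u3]
  the word u1u3u4u5u2 carries sign +1 and contributes +[[[[u1, u3], u4], u5], u2]
  the word u1u4u3u5u2 carries sign -1 and contributes -[[[[u1, u4], u3], u5], u2]
  the word u1u5u3u4u2 carries sign -1 and contributes -[[[[u1, u5], u3], u4], u2]
  the word u1u5u4u3u2 carries sign +1 and contributes +[[[[u1, u5], u4], u3], u2]

-[[[[u1, u2], u3], u4], u5] + [[[[u1, u2], u4], u3], u5] + [[[[u1, u2], u5], u3], u4] - [[[[u1, u2], u5], u4], u3] + [[[[u1, u3], u4], u5], u2] - [[[[u1, u4], u3], u5], u2] - [[[[u1, u5], u3], u4], u2] + [[[[u1, u5], u4], u3], u2]


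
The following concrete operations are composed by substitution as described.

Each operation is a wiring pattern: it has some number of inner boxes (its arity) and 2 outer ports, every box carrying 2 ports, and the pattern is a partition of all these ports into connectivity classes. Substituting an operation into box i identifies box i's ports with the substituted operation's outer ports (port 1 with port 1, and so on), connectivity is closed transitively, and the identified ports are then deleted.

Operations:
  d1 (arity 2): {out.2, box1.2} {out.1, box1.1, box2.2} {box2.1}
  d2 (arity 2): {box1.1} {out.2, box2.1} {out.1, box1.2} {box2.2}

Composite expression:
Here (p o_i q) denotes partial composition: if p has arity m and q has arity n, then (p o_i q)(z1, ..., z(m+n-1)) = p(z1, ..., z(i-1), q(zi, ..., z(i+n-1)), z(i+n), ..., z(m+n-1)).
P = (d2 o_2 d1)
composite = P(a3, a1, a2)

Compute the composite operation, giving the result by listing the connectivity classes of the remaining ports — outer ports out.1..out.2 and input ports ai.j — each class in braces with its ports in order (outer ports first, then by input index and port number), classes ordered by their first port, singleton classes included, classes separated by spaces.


{out.1, a3.2} {out.2, a1.1, a2.2} {a1.2} {a2.1} {a3.1}

After gluing at d2, chains via deleted ports link the a-ports.
the subtree at d1 composes to {out.1, a1.1, a2.2} {out.2, a1.2} {a2.1} on (a1, a2); out.j = own outer ports
the subtree at d2 composes to {out.1, a3.2} {out.2, a1.1, a2.2} {a1.2} {a2.1} {a3.1} on (a3, a1, a2); out.j = own outer ports
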